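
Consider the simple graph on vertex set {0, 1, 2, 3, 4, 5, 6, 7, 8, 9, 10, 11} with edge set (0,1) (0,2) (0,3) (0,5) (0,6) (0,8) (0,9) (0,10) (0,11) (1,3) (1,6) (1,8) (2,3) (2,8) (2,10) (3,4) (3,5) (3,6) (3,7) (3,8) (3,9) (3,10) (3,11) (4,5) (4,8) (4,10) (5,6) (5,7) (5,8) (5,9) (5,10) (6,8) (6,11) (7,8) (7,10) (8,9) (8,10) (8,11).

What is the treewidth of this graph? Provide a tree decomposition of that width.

Each bag holds 5 vertices, so the decomposition has width 4, which upper-bounds the treewidth. Conversely, {0, 1, 3, 6, 8} is a clique of size 5, and the vertices of any clique must share a bag in every tree decomposition; so some bag has ≥ 5 vertices and tw(G) ≥ 4. Therefore the treewidth is 4.

Treewidth 4.
One such decomposition:
Bags: B1 = {0, 3, 5, 8, 10}  B2 = {0, 3, 5, 6, 8}  B3 = {3, 5, 7, 8, 10}  B4 = {0, 1, 3, 6, 8}  B5 = {0, 3, 6, 8, 11}  B6 = {3, 4, 5, 8, 10}  B7 = {0, 2, 3, 8, 10}  B8 = {0, 3, 5, 8, 9}
Tree: B1–B2, B1–B3, B2–B4, B4–B5, B1–B6, B1–B7, B1–B8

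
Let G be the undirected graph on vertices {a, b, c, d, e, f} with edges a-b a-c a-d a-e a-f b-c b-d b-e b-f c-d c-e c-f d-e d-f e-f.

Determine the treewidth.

5

A width-5 tree decomposition is:
Bags: B1 = {a, b, c, d, e, f}
Tree: (single bag)
A single bag containing all 6 vertices is trivially a valid decomposition of width 5. For the lower bound, the 6 vertices {a, b, c, d, e, f} are pairwise adjacent, and any tree decomposition puts a clique entirely inside one bag — forcing width ≥ 5. Hence tw(G) = 5 exactly.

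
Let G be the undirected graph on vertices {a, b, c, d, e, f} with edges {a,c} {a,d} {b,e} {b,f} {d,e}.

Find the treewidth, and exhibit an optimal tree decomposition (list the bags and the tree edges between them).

Each bag holds 2 vertices, so the decomposition has width 1, which upper-bounds the treewidth. Any graph with an edge has treewidth ≥ 1, and G has the edge f–b. The upper and lower bounds meet at 1, so that is the treewidth.

Treewidth 1.
One such decomposition:
Bags: B1 = {b, f}  B2 = {b, e}  B3 = {d, e}  B4 = {a, d}  B5 = {a, c}
Tree: B1–B2, B2–B3, B3–B4, B4–B5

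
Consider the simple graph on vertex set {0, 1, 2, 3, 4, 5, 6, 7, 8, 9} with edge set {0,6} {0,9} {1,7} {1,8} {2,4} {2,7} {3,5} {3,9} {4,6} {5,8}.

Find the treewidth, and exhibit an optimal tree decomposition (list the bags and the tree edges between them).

Treewidth 2.
One optimal decomposition is:
Bags: B1 = {3, 5, 9}  B2 = {5, 8, 9}  B3 = {1, 8, 9}  B4 = {1, 7, 9}  B5 = {2, 7, 9}  B6 = {2, 4, 9}  B7 = {4, 6, 9}  B8 = {0, 6, 9}
Tree: B1–B2, B2–B3, B3–B4, B4–B5, B5–B6, B6–B7, B7–B8

Each bag holds 3 vertices, so the decomposition has width 2, which upper-bounds the treewidth. Since 9–3–5–8–1–7–2–4–6–0–9 is a cycle in G, G is not acyclic. Forests are exactly the graphs of treewidth ≤ 1, so tw(G) ≥ 2. Therefore the treewidth is 2.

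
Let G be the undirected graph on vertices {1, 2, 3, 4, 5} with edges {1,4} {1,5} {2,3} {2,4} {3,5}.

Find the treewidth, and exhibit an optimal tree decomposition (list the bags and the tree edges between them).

Each bag holds 3 vertices, so the decomposition has width 2, which upper-bounds the treewidth. For the lower bound, G contains the cycle 2–4–1–5–3–2, so G is not a forest; only forests have treewidth ≤ 1, hence tw(G) ≥ 2. Hence tw(G) = 2 exactly.

Treewidth 2.
One optimal decomposition is:
Bags: B1 = {1, 2, 4}  B2 = {1, 2, 5}  B3 = {2, 3, 5}
Tree: B1–B2, B2–B3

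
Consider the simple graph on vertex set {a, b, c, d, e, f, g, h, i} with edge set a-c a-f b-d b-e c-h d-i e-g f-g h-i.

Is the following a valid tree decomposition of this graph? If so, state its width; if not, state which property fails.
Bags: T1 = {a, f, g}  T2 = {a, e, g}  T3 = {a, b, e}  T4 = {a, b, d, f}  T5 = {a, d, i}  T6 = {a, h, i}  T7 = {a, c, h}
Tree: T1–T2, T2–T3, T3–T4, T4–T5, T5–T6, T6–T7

A tree decomposition must satisfy three properties: every vertex lies in some bag; for every edge, both endpoints lie together in some bag; and for every vertex, the bags containing it form a connected subtree. Here bags containing vertex f are not connected in the tree, so the decomposition is invalid.

No — bags containing vertex f are not connected in the tree.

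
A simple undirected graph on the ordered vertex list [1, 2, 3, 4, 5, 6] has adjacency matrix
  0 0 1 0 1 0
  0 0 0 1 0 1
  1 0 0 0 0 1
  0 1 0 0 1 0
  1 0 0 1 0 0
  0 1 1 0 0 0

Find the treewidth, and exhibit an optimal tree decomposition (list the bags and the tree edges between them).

Treewidth 2.
One such decomposition:
Bags: B1 = {1, 3, 5}  B2 = {3, 5, 6}  B3 = {2, 5, 6}  B4 = {2, 4, 5}
Tree: B1–B2, B2–B3, B3–B4

Each bag holds 3 vertices, so the decomposition has width 2, which upper-bounds the treewidth. Since 5–1–3–6–2–4–5 is a cycle in G, G is not acyclic. Forests are exactly the graphs of treewidth ≤ 1, so tw(G) ≥ 2. Hence tw(G) = 2 exactly.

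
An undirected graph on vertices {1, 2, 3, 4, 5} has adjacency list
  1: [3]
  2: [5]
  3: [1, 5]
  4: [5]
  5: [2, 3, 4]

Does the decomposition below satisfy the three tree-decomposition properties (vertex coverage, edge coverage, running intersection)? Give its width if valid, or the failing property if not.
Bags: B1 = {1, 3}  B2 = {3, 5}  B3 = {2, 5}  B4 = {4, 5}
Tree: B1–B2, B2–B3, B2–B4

Vertex coverage: the bags together contain {1, 2, 3, 4, 5}, the full vertex set. Edge coverage: each edge of G has both endpoints in at least one bag. Running intersection: for every vertex, the bags containing it form a connected subtree. All three properties hold, so this is a valid tree decomposition of width max|bag| − 1 = 1, and hence tw(G) ≤ 1.

Yes; width 1.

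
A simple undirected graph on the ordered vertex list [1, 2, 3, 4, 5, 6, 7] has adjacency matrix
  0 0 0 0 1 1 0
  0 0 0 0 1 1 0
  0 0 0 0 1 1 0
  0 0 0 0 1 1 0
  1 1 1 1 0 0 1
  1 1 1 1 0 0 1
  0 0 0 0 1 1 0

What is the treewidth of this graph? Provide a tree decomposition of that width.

Every bag has size at most 3, so the width is 3 − 1 = 2 and tw(G) ≤ 2. Since 5–2–6–1–5 is a cycle in G, G is not acyclic. Forests are exactly the graphs of treewidth ≤ 1, so tw(G) ≥ 2. Therefore the treewidth is 2.

Treewidth 2.
One optimal decomposition is:
Bags: B1 = {2, 5, 6}  B2 = {1, 5, 6}  B3 = {4, 5, 6}  B4 = {3, 5, 6}  B5 = {5, 6, 7}
Tree: B1–B2, B2–B3, B3–B4, B4–B5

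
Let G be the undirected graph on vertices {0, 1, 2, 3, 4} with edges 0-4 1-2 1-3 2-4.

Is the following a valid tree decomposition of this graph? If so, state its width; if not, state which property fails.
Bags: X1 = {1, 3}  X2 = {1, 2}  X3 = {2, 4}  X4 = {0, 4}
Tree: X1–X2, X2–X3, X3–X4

Yes; width 1.

Every vertex of G appears in some bag (union = {0, 1, 2, 3, 4}); every edge is covered by a bag; and for each vertex v the set of bags containing v is connected in the bag tree. The decomposition is therefore valid. The largest bag has 2 vertices, so the width is 1.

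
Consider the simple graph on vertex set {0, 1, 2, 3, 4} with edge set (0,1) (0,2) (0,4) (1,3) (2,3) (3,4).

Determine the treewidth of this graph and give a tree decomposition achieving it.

The largest bag has 3 vertices, giving width 2; this decomposition certifies tw(G) ≤ 2. For the lower bound, G contains the cycle 4–0–1–3–4, so G is not a forest; only forests have treewidth ≤ 1, hence tw(G) ≥ 2. Combining the bounds, tw(G) = 2.

Treewidth 2.
One such decomposition:
Bags: B1 = {0, 3, 4}  B2 = {0, 1, 3}  B3 = {0, 2, 3}
Tree: B1–B2, B2–B3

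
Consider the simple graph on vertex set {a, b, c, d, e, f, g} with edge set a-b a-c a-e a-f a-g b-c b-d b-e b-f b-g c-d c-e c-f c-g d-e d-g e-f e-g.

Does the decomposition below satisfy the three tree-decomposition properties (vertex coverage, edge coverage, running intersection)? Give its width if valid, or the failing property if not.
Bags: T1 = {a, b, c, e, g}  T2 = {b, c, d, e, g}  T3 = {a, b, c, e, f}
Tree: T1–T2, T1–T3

Vertex coverage: the bags together contain {a, b, c, d, e, f, g}, the full vertex set. Edge coverage: each edge of G has both endpoints in at least one bag. Running intersection: for every vertex, the bags containing it form a connected subtree. All three properties hold, so this is a valid tree decomposition of width max|bag| − 1 = 4, and hence tw(G) ≤ 4.

Yes; width 4.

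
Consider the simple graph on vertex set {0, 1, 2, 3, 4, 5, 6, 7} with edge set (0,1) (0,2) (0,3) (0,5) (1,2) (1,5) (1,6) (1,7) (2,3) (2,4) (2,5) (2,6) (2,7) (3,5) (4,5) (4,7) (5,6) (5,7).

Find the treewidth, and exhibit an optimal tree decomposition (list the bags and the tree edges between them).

Each bag holds 4 vertices, so the decomposition has width 3, which upper-bounds the treewidth. For the lower bound, the 4 vertices {0, 1, 2, 5} are pairwise adjacent, and any tree decomposition puts a clique entirely inside one bag — forcing width ≥ 3. Hence tw(G) = 3 exactly.

Treewidth 3.
One such decomposition:
Bags: B1 = {0, 1, 2, 5}  B2 = {0, 2, 3, 5}  B3 = {1, 2, 5, 7}  B4 = {2, 4, 5, 7}  B5 = {1, 2, 5, 6}
Tree: B1–B2, B1–B3, B3–B4, B3–B5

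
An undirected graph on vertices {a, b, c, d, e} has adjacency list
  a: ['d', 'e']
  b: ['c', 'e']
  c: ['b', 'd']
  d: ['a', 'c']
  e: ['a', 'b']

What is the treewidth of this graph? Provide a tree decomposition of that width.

Treewidth 2.
One such decomposition:
Bags: B1 = {b, c, e}  B2 = {a, c, e}  B3 = {a, c, d}
Tree: B1–B2, B2–B3

Every bag has size at most 3, so the width is 3 − 1 = 2 and tw(G) ≤ 2. Since c–b–e–a–d–c is a cycle in G, G is not acyclic. Forests are exactly the graphs of treewidth ≤ 1, so tw(G) ≥ 2. The upper and lower bounds meet at 2, so that is the treewidth.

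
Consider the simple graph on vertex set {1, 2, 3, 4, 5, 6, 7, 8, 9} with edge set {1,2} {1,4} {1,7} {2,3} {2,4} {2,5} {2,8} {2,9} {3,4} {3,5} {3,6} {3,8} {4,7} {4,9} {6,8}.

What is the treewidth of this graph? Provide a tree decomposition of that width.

Every bag has size at most 3, so the width is 3 − 1 = 2 and tw(G) ≤ 2. On the other hand G contains the 3-clique {1, 2, 4}. A clique must lie in a single bag of any decomposition, so no decomposition can have width below 2. The upper and lower bounds meet at 2, so that is the treewidth.

Treewidth 2.
One optimal decomposition is:
Bags: B1 = {2, 3, 4}  B2 = {2, 3, 8}  B3 = {1, 2, 4}  B4 = {2, 4, 9}  B5 = {3, 6, 8}  B6 = {1, 4, 7}  B7 = {2, 3, 5}
Tree: B1–B2, B1–B3, B3–B4, B2–B5, B3–B6, B2–B7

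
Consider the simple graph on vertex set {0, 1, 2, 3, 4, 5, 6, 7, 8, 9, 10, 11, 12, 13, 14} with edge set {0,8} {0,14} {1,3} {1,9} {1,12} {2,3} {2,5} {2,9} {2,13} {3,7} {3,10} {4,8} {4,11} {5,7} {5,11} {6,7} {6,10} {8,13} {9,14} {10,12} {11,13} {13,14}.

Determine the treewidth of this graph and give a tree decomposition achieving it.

Treewidth 3.
Bags: B1 = {1, 6, 10, 12}  B2 = {1, 3, 6, 10}  B3 = {1, 3, 6, 7}  B4 = {1, 3, 7, 9}  B5 = {2, 3, 7, 9}  B6 = {2, 5, 7, 9}  B7 = {2, 5, 9, 14}  B8 = {2, 5, 13, 14}  B9 = {5, 11, 13, 14}  B10 = {0, 11, 13, 14}  B11 = {0, 8, 11, 13}  B12 = {0, 4, 8, 11}
Tree: B1–B2, B2–B3, B3–B4, B4–B5, B5–B6, B6–B7, B7–B8, B8–B9, B9–B10, B10–B11, B11–B12

Each bag holds 4 vertices, so the decomposition has width 3, which upper-bounds the treewidth. For the lower bound: the 4 vertex sets {6,10,12}, {1}, {3}, {2,5,7,9} are disjoint, each induces a connected subgraph, and every pair is joined by at least one edge of G. Contracting each set to a single vertex therefore yields K_{4} as a minor, and since treewidth is minor-monotone, tw(G) ≥ tw(K_{4}) = 3. The upper and lower bounds meet at 3, so that is the treewidth.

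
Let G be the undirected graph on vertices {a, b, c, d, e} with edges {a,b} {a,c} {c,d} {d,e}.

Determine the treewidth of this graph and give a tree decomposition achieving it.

Treewidth 1.
One such decomposition:
Bags: B1 = {a, b}  B2 = {a, c}  B3 = {c, d}  B4 = {d, e}
Tree: B1–B2, B2–B3, B3–B4

The largest bag has 2 vertices, giving width 1; this decomposition certifies tw(G) ≤ 1. Any graph with an edge has treewidth ≥ 1, and G has the edge b–a. Combining the bounds, tw(G) = 1.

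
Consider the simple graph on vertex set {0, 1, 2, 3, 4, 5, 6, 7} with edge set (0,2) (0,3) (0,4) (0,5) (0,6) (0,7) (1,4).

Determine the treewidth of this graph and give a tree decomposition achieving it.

Treewidth 1.
Bags: B1 = {0, 4}  B2 = {0, 5}  B3 = {1, 4}  B4 = {0, 7}  B5 = {0, 2}  B6 = {0, 3}  B7 = {0, 6}
Tree: B1–B2, B1–B3, B1–B4, B4–B5, B4–B6, B5–B7

The largest bag has 2 vertices, giving width 1; this decomposition certifies tw(G) ≤ 1. G has an edge, so its treewidth is at least 1. Hence tw(G) = 1 exactly.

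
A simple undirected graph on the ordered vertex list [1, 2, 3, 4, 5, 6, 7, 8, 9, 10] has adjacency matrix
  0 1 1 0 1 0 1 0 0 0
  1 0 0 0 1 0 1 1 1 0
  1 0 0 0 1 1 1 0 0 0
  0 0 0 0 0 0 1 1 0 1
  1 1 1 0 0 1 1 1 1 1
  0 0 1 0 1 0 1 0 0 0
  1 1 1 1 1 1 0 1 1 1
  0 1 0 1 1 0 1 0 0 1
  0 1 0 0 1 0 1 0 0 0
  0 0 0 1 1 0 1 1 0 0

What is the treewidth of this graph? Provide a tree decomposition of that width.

Treewidth 3.
Bags: B1 = {5, 7, 8, 10}  B2 = {4, 7, 8, 10}  B3 = {2, 5, 7, 8}  B4 = {1, 2, 5, 7}  B5 = {2, 5, 7, 9}  B6 = {1, 3, 5, 7}  B7 = {3, 5, 6, 7}
Tree: B1–B2, B1–B3, B3–B4, B3–B5, B4–B6, B6–B7

Every bag has size at most 4, so the width is 4 − 1 = 3 and tw(G) ≤ 3. For the lower bound, the 4 vertices {4, 7, 8, 10} are pairwise adjacent, and any tree decomposition puts a clique entirely inside one bag — forcing width ≥ 3. Hence tw(G) = 3 exactly.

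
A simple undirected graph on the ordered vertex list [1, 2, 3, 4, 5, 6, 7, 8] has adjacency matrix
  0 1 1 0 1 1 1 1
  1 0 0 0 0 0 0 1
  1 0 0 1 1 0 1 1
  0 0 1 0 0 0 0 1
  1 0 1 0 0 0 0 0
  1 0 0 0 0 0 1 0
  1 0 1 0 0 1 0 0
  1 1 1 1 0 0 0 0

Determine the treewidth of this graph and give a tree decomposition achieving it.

Treewidth 2.
One such decomposition:
Bags: B1 = {1, 3, 5}  B2 = {1, 3, 7}  B3 = {1, 6, 7}  B4 = {1, 3, 8}  B5 = {1, 2, 8}  B6 = {3, 4, 8}
Tree: B1–B2, B2–B3, B1–B4, B4–B5, B4–B6

The largest bag has 3 vertices, giving width 2; this decomposition certifies tw(G) ≤ 2. Conversely, {1, 2, 8} is a clique of size 3, and the vertices of any clique must share a bag in every tree decomposition; so some bag has ≥ 3 vertices and tw(G) ≥ 2. Combining the bounds, tw(G) = 2.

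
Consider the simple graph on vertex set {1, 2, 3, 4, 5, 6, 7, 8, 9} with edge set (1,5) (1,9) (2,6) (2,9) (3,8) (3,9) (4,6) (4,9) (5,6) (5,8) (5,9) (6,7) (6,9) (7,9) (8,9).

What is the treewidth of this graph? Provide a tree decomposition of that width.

Treewidth 2.
One such decomposition:
Bags: B1 = {6, 7, 9}  B2 = {5, 6, 9}  B3 = {5, 8, 9}  B4 = {3, 8, 9}  B5 = {2, 6, 9}  B6 = {4, 6, 9}  B7 = {1, 5, 9}
Tree: B1–B2, B2–B3, B3–B4, B2–B5, B2–B6, B3–B7

Each bag holds 3 vertices, so the decomposition has width 2, which upper-bounds the treewidth. Conversely, {3, 8, 9} is a clique of size 3, and the vertices of any clique must share a bag in every tree decomposition; so some bag has ≥ 3 vertices and tw(G) ≥ 2. Combining the bounds, tw(G) = 2.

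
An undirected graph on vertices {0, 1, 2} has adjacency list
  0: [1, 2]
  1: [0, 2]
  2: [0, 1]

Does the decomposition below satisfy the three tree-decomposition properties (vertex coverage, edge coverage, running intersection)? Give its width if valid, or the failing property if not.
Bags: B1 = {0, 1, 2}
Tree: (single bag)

Yes; width 2.

Every vertex of G appears in some bag (union = {0, 1, 2}); every edge is covered by a bag; and for each vertex v the set of bags containing v is connected in the bag tree. The decomposition is therefore valid. The largest bag has 3 vertices, so the width is 2.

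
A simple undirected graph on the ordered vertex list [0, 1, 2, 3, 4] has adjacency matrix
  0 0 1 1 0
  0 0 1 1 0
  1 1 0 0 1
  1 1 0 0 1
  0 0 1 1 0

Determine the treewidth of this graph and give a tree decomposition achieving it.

Every bag has size at most 3, so the width is 3 − 1 = 2 and tw(G) ≤ 2. For the lower bound, G contains the cycle 0–2–1–3–0, so G is not a forest; only forests have treewidth ≤ 1, hence tw(G) ≥ 2. Hence tw(G) = 2 exactly.

Treewidth 2.
Bags: B1 = {0, 2, 3}  B2 = {1, 2, 3}  B3 = {2, 3, 4}
Tree: B1–B2, B2–B3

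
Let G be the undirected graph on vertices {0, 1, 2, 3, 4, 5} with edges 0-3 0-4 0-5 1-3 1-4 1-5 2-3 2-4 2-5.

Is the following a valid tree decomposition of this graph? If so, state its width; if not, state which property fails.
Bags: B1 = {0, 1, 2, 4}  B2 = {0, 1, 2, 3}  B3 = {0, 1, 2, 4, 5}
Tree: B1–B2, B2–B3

No — bags containing vertex 4 are not connected in the tree.

A tree decomposition must satisfy three properties: every vertex lies in some bag; for every edge, both endpoints lie together in some bag; and for every vertex, the bags containing it form a connected subtree. Here bags containing vertex 4 are not connected in the tree, so the decomposition is invalid.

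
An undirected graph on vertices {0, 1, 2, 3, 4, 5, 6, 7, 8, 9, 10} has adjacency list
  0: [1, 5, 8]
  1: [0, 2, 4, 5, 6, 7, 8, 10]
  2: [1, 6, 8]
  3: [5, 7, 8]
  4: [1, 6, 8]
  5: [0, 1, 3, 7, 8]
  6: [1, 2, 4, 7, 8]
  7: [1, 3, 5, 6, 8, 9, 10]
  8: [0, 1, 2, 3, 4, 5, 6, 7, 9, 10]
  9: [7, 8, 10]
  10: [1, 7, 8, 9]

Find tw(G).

A width-3 tree decomposition is:
Bags: B1 = {1, 5, 7, 8}  B2 = {1, 7, 8, 10}  B3 = {7, 8, 9, 10}  B4 = {3, 5, 7, 8}  B5 = {0, 1, 5, 8}  B6 = {1, 6, 7, 8}  B7 = {1, 4, 6, 8}  B8 = {1, 2, 6, 8}
Tree: B1–B2, B2–B3, B1–B4, B1–B5, B1–B6, B6–B7, B7–B8
The largest bag has 4 vertices, giving width 3; this decomposition certifies tw(G) ≤ 3. For the lower bound, the 4 vertices {0, 1, 5, 8} are pairwise adjacent, and any tree decomposition puts a clique entirely inside one bag — forcing width ≥ 3. Hence tw(G) = 3 exactly.

3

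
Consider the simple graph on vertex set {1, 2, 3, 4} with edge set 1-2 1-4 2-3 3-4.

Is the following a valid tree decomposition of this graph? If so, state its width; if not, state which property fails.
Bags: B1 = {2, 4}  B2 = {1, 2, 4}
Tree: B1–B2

A tree decomposition must satisfy three properties: every vertex lies in some bag; for every edge, both endpoints lie together in some bag; and for every vertex, the bags containing it form a connected subtree. Here vertex 3 appears in no bag, so the decomposition is invalid.

No — vertex 3 appears in no bag.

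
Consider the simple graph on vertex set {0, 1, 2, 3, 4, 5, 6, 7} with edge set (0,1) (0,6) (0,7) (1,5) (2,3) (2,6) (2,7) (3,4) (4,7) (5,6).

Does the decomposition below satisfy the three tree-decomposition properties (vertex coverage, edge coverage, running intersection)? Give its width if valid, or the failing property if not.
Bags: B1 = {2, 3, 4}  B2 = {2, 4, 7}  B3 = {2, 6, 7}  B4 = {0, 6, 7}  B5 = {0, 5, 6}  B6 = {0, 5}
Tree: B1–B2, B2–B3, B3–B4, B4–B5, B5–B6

A tree decomposition must satisfy three properties: every vertex lies in some bag; for every edge, both endpoints lie together in some bag; and for every vertex, the bags containing it form a connected subtree. Here vertex 1 appears in no bag, so the decomposition is invalid.

No — vertex 1 appears in no bag.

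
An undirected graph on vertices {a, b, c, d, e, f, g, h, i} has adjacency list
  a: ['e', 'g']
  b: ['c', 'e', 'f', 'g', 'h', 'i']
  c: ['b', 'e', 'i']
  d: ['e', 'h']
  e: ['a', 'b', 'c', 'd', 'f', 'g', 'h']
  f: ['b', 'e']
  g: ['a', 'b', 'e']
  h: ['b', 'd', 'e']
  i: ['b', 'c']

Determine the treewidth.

2

A width-2 tree decomposition is:
Bags: B1 = {b, e, g}  B2 = {b, c, e}  B3 = {b, c, i}  B4 = {a, e, g}  B5 = {b, e, f}  B6 = {b, e, h}  B7 = {d, e, h}
Tree: B1–B2, B2–B3, B1–B4, B2–B5, B1–B6, B6–B7
Each bag holds 3 vertices, so the decomposition has width 2, which upper-bounds the treewidth. On the other hand G contains the 3-clique {d, e, h}. A clique must lie in a single bag of any decomposition, so no decomposition can have width below 2. The upper and lower bounds meet at 2, so that is the treewidth.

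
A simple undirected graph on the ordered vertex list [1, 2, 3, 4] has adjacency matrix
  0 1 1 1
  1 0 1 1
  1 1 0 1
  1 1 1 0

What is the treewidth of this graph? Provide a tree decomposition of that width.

Treewidth 3.
One optimal decomposition is:
Bags: B1 = {1, 2, 3, 4}
Tree: (single bag)

A single bag containing all 4 vertices is trivially a valid decomposition of width 3. For the lower bound, the 4 vertices {1, 2, 3, 4} are pairwise adjacent, and any tree decomposition puts a clique entirely inside one bag — forcing width ≥ 3. Hence tw(G) = 3 exactly.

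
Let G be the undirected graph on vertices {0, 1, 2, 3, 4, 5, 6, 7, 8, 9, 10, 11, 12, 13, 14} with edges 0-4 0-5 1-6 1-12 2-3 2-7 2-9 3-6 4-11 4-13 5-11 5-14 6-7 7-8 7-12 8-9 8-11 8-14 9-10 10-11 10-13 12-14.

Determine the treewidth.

3

A width-3 tree decomposition is:
Bags: B1 = {0, 4, 5, 13}  B2 = {4, 5, 11, 13}  B3 = {5, 10, 11, 13}  B4 = {5, 10, 11, 14}  B5 = {8, 10, 11, 14}  B6 = {8, 9, 10, 14}  B7 = {8, 9, 12, 14}  B8 = {7, 8, 9, 12}  B9 = {2, 7, 9, 12}  B10 = {1, 2, 7, 12}  B11 = {1, 2, 6, 7}  B12 = {1, 2, 3, 6}
Tree: B1–B2, B2–B3, B3–B4, B4–B5, B5–B6, B6–B7, B7–B8, B8–B9, B9–B10, B10–B11, B11–B12
The largest bag has 4 vertices, giving width 3; this decomposition certifies tw(G) ≤ 3. For the lower bound: the 4 vertex sets {0,4,13}, {5}, {11}, {8,9,10,14} are disjoint, each induces a connected subgraph, and every pair is joined by at least one edge of G. Contracting each set to a single vertex therefore yields K_{4} as a minor, and since treewidth is minor-monotone, tw(G) ≥ tw(K_{4}) = 3. Hence tw(G) = 3 exactly.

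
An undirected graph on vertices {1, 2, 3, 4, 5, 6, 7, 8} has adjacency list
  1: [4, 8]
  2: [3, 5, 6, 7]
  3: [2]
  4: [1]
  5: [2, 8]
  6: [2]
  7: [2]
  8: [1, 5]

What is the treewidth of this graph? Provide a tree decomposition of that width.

Treewidth 1.
One optimal decomposition is:
Bags: B1 = {1, 8}  B2 = {5, 8}  B3 = {2, 5}  B4 = {2, 3}  B5 = {2, 7}  B6 = {1, 4}  B7 = {2, 6}
Tree: B1–B2, B2–B3, B3–B4, B3–B5, B1–B6, B5–B7

Each bag holds 2 vertices, so the decomposition has width 1, which upper-bounds the treewidth. Since G has at least one edge (e.g. 8–1), it is not an edgeless graph, so tw(G) ≥ 1. Hence tw(G) = 1 exactly.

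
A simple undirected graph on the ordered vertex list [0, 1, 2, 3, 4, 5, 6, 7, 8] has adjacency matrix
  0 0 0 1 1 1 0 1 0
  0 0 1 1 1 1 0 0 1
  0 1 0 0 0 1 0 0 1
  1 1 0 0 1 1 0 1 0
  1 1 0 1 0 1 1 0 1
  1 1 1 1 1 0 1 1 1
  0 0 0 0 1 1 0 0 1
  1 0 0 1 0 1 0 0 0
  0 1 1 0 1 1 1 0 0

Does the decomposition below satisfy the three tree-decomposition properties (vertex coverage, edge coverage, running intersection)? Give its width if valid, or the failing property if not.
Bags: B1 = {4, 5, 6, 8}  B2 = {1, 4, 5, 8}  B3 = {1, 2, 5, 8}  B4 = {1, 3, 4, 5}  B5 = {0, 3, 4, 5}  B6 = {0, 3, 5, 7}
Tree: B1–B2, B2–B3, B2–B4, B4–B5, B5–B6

Yes; width 3.

Checking the three conditions: (i) the bags cover all of {0, 1, 2, 3, 4, 5, 6, 7, 8}; (ii) for each edge, some bag contains both endpoints; (iii) the bags containing any fixed vertex form a subtree. All hold, so the decomposition is valid with width 4 − 1 = 3.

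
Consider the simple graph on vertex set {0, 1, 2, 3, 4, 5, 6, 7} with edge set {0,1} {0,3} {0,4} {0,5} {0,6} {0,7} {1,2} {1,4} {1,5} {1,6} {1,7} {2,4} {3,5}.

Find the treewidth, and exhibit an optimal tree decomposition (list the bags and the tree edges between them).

Each bag holds 3 vertices, so the decomposition has width 2, which upper-bounds the treewidth. On the other hand G contains the 3-clique {0, 1, 4}. A clique must lie in a single bag of any decomposition, so no decomposition can have width below 2. Therefore the treewidth is 2.

Treewidth 2.
Bags: B1 = {0, 3, 5}  B2 = {0, 1, 5}  B3 = {0, 1, 4}  B4 = {0, 1, 6}  B5 = {1, 2, 4}  B6 = {0, 1, 7}
Tree: B1–B2, B2–B3, B2–B4, B3–B5, B2–B6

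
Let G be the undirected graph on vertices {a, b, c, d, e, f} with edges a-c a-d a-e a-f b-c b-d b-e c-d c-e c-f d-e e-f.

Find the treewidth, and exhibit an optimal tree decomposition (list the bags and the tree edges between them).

Each bag holds 4 vertices, so the decomposition has width 3, which upper-bounds the treewidth. Conversely, {a, c, d, e} is a clique of size 4, and the vertices of any clique must share a bag in every tree decomposition; so some bag has ≥ 4 vertices and tw(G) ≥ 3. Hence tw(G) = 3 exactly.

Treewidth 3.
One optimal decomposition is:
Bags: B1 = {a, c, d, e}  B2 = {a, c, e, f}  B3 = {b, c, d, e}
Tree: B1–B2, B1–B3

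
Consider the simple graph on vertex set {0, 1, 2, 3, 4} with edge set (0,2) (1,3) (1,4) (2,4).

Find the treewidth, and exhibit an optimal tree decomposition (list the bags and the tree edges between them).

The largest bag has 2 vertices, giving width 1; this decomposition certifies tw(G) ≤ 1. G has an edge, so its treewidth is at least 1. Hence tw(G) = 1 exactly.

Treewidth 1.
Bags: B1 = {0, 2}  B2 = {2, 4}  B3 = {1, 4}  B4 = {1, 3}
Tree: B1–B2, B2–B3, B3–B4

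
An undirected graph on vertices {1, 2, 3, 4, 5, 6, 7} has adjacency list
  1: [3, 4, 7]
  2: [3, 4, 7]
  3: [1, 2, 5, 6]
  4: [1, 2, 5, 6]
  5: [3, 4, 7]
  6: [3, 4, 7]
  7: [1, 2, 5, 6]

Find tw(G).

3

A width-3 tree decomposition is:
Bags: B1 = {1, 3, 4, 7}  B2 = {2, 3, 4, 7}  B3 = {3, 4, 5, 7}  B4 = {3, 4, 6, 7}
Tree: B1–B2, B2–B3, B3–B4
The largest bag has 4 vertices, giving width 3; this decomposition certifies tw(G) ≤ 3. For the lower bound: the 4 vertex sets {1,7}, {2,3}, {4}, {5} are disjoint, each induces a connected subgraph, and every pair is joined by at least one edge of G. Contracting each set to a single vertex therefore yields K_{4} as a minor, and since treewidth is minor-monotone, tw(G) ≥ tw(K_{4}) = 3. The upper and lower bounds meet at 3, so that is the treewidth.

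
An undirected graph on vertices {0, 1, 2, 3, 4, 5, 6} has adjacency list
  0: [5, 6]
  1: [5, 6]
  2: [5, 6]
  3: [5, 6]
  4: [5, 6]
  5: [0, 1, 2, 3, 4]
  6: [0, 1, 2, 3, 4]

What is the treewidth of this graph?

A width-2 tree decomposition is:
Bags: B1 = {4, 5, 6}  B2 = {3, 5, 6}  B3 = {2, 5, 6}  B4 = {0, 5, 6}  B5 = {1, 5, 6}
Tree: B1–B2, B2–B3, B3–B4, B4–B5
Every bag has size at most 3, so the width is 3 − 1 = 2 and tw(G) ≤ 2. For the lower bound, G contains the cycle 6–4–5–3–6, so G is not a forest; only forests have treewidth ≤ 1, hence tw(G) ≥ 2. Therefore the treewidth is 2.

2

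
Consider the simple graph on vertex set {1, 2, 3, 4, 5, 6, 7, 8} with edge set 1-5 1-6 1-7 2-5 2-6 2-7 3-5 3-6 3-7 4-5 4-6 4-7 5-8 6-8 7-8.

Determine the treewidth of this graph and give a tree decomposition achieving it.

Treewidth 3.
One optimal decomposition is:
Bags: B1 = {3, 5, 6, 7}  B2 = {5, 6, 7, 8}  B3 = {2, 5, 6, 7}  B4 = {1, 5, 6, 7}  B5 = {4, 5, 6, 7}
Tree: B1–B2, B2–B3, B3–B4, B4–B5

Each bag holds 4 vertices, so the decomposition has width 3, which upper-bounds the treewidth. For the lower bound: the 4 vertex sets {3,5}, {7,8}, {6}, {2} are disjoint, each induces a connected subgraph, and every pair is joined by at least one edge of G. Contracting each set to a single vertex therefore yields K_{4} as a minor, and since treewidth is minor-monotone, tw(G) ≥ tw(K_{4}) = 3. Hence tw(G) = 3 exactly.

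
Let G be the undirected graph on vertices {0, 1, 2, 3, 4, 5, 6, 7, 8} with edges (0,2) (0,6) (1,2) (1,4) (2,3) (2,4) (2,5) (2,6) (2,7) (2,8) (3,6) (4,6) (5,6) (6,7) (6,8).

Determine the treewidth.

A width-2 tree decomposition is:
Bags: B1 = {2, 5, 6}  B2 = {2, 6, 8}  B3 = {2, 4, 6}  B4 = {0, 2, 6}  B5 = {2, 6, 7}  B6 = {2, 3, 6}  B7 = {1, 2, 4}
Tree: B1–B2, B2–B3, B2–B4, B3–B5, B1–B6, B3–B7
The largest bag has 3 vertices, giving width 2; this decomposition certifies tw(G) ≤ 2. For the lower bound, the 3 vertices {1, 2, 4} are pairwise adjacent, and any tree decomposition puts a clique entirely inside one bag — forcing width ≥ 2. Combining the bounds, tw(G) = 2.

2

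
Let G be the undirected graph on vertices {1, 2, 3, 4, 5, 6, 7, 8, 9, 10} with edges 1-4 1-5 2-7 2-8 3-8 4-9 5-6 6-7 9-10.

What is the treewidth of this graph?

1

A width-1 tree decomposition is:
Bags: B1 = {3, 8}  B2 = {2, 8}  B3 = {2, 7}  B4 = {6, 7}  B5 = {5, 6}  B6 = {1, 5}  B7 = {1, 4}  B8 = {4, 9}  B9 = {9, 10}
Tree: B1–B2, B2–B3, B3–B4, B4–B5, B5–B6, B6–B7, B7–B8, B8–B9
Each bag holds 2 vertices, so the decomposition has width 1, which upper-bounds the treewidth. G has an edge, so its treewidth is at least 1. Therefore the treewidth is 1.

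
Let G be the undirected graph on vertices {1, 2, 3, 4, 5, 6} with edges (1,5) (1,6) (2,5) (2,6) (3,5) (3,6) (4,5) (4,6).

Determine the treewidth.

2

A width-2 tree decomposition is:
Bags: B1 = {2, 5, 6}  B2 = {4, 5, 6}  B3 = {1, 5, 6}  B4 = {3, 5, 6}
Tree: B1–B2, B2–B3, B3–B4
Each bag holds 3 vertices, so the decomposition has width 2, which upper-bounds the treewidth. For the lower bound, G contains the cycle 6–2–5–4–6, so G is not a forest; only forests have treewidth ≤ 1, hence tw(G) ≥ 2. The upper and lower bounds meet at 2, so that is the treewidth.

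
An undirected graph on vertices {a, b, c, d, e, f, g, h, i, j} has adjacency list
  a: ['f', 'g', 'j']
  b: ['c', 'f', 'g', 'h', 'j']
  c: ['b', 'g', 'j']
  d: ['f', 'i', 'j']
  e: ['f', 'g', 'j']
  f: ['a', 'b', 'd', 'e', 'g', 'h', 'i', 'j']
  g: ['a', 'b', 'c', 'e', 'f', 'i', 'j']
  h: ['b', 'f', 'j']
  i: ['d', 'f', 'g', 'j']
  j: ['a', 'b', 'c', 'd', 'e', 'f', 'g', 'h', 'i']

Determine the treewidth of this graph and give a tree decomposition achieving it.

Treewidth 3.
One such decomposition:
Bags: B1 = {e, f, g, j}  B2 = {b, f, g, j}  B3 = {f, g, i, j}  B4 = {b, c, g, j}  B5 = {b, f, h, j}  B6 = {d, f, i, j}  B7 = {a, f, g, j}
Tree: B1–B2, B1–B3, B2–B4, B2–B5, B3–B6, B2–B7

Each bag holds 4 vertices, so the decomposition has width 3, which upper-bounds the treewidth. On the other hand G contains the 4-clique {b, c, g, j}. A clique must lie in a single bag of any decomposition, so no decomposition can have width below 3. The upper and lower bounds meet at 3, so that is the treewidth.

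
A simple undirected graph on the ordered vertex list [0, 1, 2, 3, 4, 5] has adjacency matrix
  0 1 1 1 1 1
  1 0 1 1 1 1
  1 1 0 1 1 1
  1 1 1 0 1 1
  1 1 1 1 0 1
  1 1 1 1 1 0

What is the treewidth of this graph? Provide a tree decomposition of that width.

A single bag containing all 6 vertices is trivially a valid decomposition of width 5. For the lower bound, the 6 vertices {0, 1, 2, 3, 4, 5} are pairwise adjacent, and any tree decomposition puts a clique entirely inside one bag — forcing width ≥ 5. Hence tw(G) = 5 exactly.

Treewidth 5.
One such decomposition:
Bags: B1 = {0, 1, 2, 3, 4, 5}
Tree: (single bag)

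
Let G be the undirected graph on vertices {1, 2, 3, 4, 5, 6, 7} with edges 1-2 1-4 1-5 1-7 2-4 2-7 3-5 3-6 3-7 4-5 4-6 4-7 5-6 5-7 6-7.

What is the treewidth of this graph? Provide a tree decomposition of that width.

Every bag has size at most 4, so the width is 4 − 1 = 3 and tw(G) ≤ 3. On the other hand G contains the 4-clique {3, 5, 6, 7}. A clique must lie in a single bag of any decomposition, so no decomposition can have width below 3. Combining the bounds, tw(G) = 3.

Treewidth 3.
One such decomposition:
Bags: B1 = {4, 5, 6, 7}  B2 = {1, 4, 5, 7}  B3 = {3, 5, 6, 7}  B4 = {1, 2, 4, 7}
Tree: B1–B2, B1–B3, B2–B4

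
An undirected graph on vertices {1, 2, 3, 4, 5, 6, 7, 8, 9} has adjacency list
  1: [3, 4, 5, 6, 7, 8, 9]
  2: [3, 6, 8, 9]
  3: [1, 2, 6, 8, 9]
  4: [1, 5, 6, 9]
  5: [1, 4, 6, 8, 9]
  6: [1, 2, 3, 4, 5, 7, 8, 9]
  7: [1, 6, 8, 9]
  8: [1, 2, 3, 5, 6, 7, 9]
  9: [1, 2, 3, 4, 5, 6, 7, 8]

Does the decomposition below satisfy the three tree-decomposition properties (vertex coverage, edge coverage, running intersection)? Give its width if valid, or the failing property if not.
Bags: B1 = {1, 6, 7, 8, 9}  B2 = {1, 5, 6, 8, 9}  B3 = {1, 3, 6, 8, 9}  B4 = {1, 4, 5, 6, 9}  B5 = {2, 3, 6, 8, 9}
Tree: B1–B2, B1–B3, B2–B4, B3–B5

Checking the three conditions: (i) the bags cover all of {1, 2, 3, 4, 5, 6, 7, 8, 9}; (ii) for each edge, some bag contains both endpoints; (iii) the bags containing any fixed vertex form a subtree. All hold, so the decomposition is valid with width 5 − 1 = 4.

Yes; width 4.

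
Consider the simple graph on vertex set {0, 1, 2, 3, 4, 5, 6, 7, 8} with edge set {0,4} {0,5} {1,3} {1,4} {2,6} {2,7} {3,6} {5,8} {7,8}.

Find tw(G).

2

A width-2 tree decomposition is:
Bags: B1 = {2, 7, 8}  B2 = {2, 5, 8}  B3 = {0, 2, 5}  B4 = {0, 2, 4}  B5 = {1, 2, 4}  B6 = {1, 2, 3}  B7 = {2, 3, 6}
Tree: B1–B2, B2–B3, B3–B4, B4–B5, B5–B6, B6–B7
Every bag has size at most 3, so the width is 3 − 1 = 2 and tw(G) ≤ 2. The edges 2–7–8–5–0–4–1–3–6–2 form a cycle, so G is not a tree and its treewidth is at least 2. Combining the bounds, tw(G) = 2.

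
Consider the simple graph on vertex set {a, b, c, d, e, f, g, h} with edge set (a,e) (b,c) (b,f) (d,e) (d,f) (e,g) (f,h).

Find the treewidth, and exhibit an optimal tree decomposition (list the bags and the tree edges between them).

Treewidth 1.
One optimal decomposition is:
Bags: B1 = {b, f}  B2 = {d, f}  B3 = {f, h}  B4 = {d, e}  B5 = {e, g}  B6 = {a, e}  B7 = {b, c}
Tree: B1–B2, B1–B3, B2–B4, B4–B5, B5–B6, B1–B7

The largest bag has 2 vertices, giving width 1; this decomposition certifies tw(G) ≤ 1. G has an edge, so its treewidth is at least 1. Therefore the treewidth is 1.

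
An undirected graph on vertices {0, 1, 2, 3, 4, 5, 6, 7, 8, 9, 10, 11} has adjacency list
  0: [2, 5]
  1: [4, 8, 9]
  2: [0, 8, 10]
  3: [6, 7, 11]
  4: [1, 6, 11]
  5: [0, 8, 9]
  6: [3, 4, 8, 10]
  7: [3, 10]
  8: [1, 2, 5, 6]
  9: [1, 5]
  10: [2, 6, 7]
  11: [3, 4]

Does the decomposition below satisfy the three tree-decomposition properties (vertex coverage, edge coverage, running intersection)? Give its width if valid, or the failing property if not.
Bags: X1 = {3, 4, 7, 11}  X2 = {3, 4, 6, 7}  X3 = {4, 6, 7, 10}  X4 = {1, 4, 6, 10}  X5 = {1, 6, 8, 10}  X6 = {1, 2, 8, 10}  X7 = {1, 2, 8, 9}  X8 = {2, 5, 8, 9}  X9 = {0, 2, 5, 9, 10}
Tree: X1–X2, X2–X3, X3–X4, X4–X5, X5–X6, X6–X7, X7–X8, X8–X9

A tree decomposition must satisfy three properties: every vertex lies in some bag; for every edge, both endpoints lie together in some bag; and for every vertex, the bags containing it form a connected subtree. Here bags containing vertex 10 are not connected in the tree, so the decomposition is invalid.

No — bags containing vertex 10 are not connected in the tree.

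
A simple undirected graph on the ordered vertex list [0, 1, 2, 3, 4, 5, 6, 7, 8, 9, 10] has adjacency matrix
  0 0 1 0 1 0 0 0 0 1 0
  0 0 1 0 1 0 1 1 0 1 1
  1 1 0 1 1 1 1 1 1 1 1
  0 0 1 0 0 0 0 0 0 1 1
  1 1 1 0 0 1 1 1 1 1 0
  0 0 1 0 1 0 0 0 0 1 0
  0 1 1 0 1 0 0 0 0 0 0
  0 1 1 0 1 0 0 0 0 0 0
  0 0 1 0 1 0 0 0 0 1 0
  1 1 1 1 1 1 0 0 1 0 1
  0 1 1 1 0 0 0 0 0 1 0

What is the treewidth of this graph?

3

A width-3 tree decomposition is:
Bags: B1 = {1, 2, 9, 10}  B2 = {1, 2, 4, 9}  B3 = {1, 2, 4, 6}  B4 = {2, 4, 8, 9}  B5 = {0, 2, 4, 9}  B6 = {1, 2, 4, 7}  B7 = {2, 4, 5, 9}  B8 = {2, 3, 9, 10}
Tree: B1–B2, B2–B3, B2–B4, B2–B5, B3–B6, B2–B7, B1–B8
Each bag holds 4 vertices, so the decomposition has width 3, which upper-bounds the treewidth. For the lower bound, the 4 vertices {1, 2, 9, 10} are pairwise adjacent, and any tree decomposition puts a clique entirely inside one bag — forcing width ≥ 3. The upper and lower bounds meet at 3, so that is the treewidth.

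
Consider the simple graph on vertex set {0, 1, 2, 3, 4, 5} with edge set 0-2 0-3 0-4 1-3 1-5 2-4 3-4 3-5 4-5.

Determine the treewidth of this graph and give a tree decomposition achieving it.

Each bag holds 3 vertices, so the decomposition has width 2, which upper-bounds the treewidth. On the other hand G contains the 3-clique {0, 2, 4}. A clique must lie in a single bag of any decomposition, so no decomposition can have width below 2. Hence tw(G) = 2 exactly.

Treewidth 2.
One optimal decomposition is:
Bags: B1 = {3, 4, 5}  B2 = {1, 3, 5}  B3 = {0, 3, 4}  B4 = {0, 2, 4}
Tree: B1–B2, B1–B3, B3–B4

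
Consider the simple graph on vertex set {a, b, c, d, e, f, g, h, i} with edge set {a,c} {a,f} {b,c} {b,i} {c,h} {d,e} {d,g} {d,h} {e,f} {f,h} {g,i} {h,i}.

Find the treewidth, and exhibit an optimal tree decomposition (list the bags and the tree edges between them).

Treewidth 3.
One optimal decomposition is:
Bags: B1 = {a, b, c, f}  B2 = {b, c, f, h}  B3 = {b, f, h, i}  B4 = {e, f, h, i}  B5 = {d, e, h, i}  B6 = {d, e, g, i}
Tree: B1–B2, B2–B3, B3–B4, B4–B5, B5–B6

Each bag holds 4 vertices, so the decomposition has width 3, which upper-bounds the treewidth. For the lower bound: the 4 vertex sets {a,b,c}, {f}, {h}, {d,e,g,i} are disjoint, each induces a connected subgraph, and every pair is joined by at least one edge of G. Contracting each set to a single vertex therefore yields K_{4} as a minor, and since treewidth is minor-monotone, tw(G) ≥ tw(K_{4}) = 3. The upper and lower bounds meet at 3, so that is the treewidth.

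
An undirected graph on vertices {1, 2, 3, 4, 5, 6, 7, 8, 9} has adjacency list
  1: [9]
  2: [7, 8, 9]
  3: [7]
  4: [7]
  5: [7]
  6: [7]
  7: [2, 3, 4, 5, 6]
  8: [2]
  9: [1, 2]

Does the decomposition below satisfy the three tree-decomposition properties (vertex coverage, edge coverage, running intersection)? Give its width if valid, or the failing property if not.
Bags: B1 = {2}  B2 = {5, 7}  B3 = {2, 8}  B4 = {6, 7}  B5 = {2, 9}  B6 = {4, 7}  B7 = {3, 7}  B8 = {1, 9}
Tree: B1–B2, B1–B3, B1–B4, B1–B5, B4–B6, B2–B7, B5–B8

No — edge (7,2) lies in no bag.

A tree decomposition must satisfy three properties: every vertex lies in some bag; for every edge, both endpoints lie together in some bag; and for every vertex, the bags containing it form a connected subtree. Here edge (7,2) lies in no bag, so the decomposition is invalid.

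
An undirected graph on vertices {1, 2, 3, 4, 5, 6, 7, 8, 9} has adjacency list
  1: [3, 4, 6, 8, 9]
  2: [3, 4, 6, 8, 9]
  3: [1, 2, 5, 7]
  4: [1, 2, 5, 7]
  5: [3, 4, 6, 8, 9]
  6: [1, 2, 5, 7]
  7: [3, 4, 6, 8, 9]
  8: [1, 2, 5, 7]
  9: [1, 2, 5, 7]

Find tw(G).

A width-4 tree decomposition is:
Bags: B1 = {1, 2, 4, 5, 7}  B2 = {1, 2, 5, 6, 7}  B3 = {1, 2, 3, 5, 7}  B4 = {1, 2, 5, 7, 8}  B5 = {1, 2, 5, 7, 9}
Tree: B1–B2, B2–B3, B3–B4, B4–B5
Every bag has size at most 5, so the width is 5 − 1 = 4 and tw(G) ≤ 4. For the lower bound: the 5 vertex sets {2,4}, {1,6}, {3,7}, {5}, {8} are disjoint, each induces a connected subgraph, and every pair is joined by at least one edge of G. Contracting each set to a single vertex therefore yields K_{5} as a minor, and since treewidth is minor-monotone, tw(G) ≥ tw(K_{5}) = 4. Hence tw(G) = 4 exactly.

4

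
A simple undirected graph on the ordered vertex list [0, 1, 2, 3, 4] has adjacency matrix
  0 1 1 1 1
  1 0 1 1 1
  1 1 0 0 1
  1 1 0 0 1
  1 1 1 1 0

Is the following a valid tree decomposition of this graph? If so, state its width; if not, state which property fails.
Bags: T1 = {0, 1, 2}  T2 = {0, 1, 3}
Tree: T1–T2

A tree decomposition must satisfy three properties: every vertex lies in some bag; for every edge, both endpoints lie together in some bag; and for every vertex, the bags containing it form a connected subtree. Here vertex 4 appears in no bag, so the decomposition is invalid.

No — vertex 4 appears in no bag.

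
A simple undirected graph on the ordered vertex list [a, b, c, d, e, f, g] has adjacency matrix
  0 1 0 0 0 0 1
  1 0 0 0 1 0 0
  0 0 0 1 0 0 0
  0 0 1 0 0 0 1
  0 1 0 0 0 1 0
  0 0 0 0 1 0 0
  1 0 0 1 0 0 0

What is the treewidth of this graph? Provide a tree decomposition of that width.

Every bag has size at most 2, so the width is 2 − 1 = 1 and tw(G) ≤ 1. G has an edge, so its treewidth is at least 1. Therefore the treewidth is 1.

Treewidth 1.
Bags: B1 = {e, f}  B2 = {b, e}  B3 = {a, b}  B4 = {a, g}  B5 = {d, g}  B6 = {c, d}
Tree: B1–B2, B2–B3, B3–B4, B4–B5, B5–B6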